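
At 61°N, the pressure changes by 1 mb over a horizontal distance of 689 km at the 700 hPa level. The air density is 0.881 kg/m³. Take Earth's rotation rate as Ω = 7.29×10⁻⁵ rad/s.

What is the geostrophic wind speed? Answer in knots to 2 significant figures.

Coriolis parameter at 61°N:
f = 2Ω sin φ = 2 × 7.29×10⁻⁵ × sin 61° = 1.28×10⁻⁴ s⁻¹
Pressure gradient: |∂P/∂n| = 100 Pa / 689000 m = 1.45×10⁻⁴ Pa/m
Geostrophic balance (pressure-gradient force = Coriolis force):
V_g = (1/(fρ)) |∂P/∂n| = 1.45×10⁻⁴ / (1.28×10⁻⁴ × 0.881) = 1.29 m/s
Converting: 1.29 m/s × 1.944 = 2.5 knots

2.5 knots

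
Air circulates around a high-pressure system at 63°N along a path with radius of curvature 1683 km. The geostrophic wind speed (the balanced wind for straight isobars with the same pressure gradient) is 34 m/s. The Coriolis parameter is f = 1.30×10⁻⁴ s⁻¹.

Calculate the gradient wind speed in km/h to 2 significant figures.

Around a high, pressure-gradient force acts outward with centrifugal, so Coriolis balances both:
fV = (1/ρ)|∂P/∂n| + V²/R  →  V² − fR·V + fR·V_g = 0
With fR = 1.30×10⁻⁴ × 1683×10³ m = 219 m/s:
V = [fR − √((fR)² − 4 fR V_g)]/2 = [219 − √(219² − 4×219×34)]/2 = 42.1 m/s
Supergeostrophic (V > V_g = 34 m/s), as expected around a high.
Converting: 42.1 m/s × 3.6 = 150 km/h

150 km/h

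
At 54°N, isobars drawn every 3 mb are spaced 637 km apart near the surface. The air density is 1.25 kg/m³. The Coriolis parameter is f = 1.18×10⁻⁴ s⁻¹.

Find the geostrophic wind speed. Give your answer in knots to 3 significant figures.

Pressure gradient: |∂P/∂n| = 300 Pa / 637000 m = 4.71×10⁻⁴ Pa/m
Geostrophic balance (pressure-gradient force = Coriolis force):
V_g = (1/(fρ)) |∂P/∂n| = 4.71×10⁻⁴ / (1.18×10⁻⁴ × 1.25) = 3.19 m/s
Converting: 3.19 m/s × 1.944 = 6.21 knots

6.21 knots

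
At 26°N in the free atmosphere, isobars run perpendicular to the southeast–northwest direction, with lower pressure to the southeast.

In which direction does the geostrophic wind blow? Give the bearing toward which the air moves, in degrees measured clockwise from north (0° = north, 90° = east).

225°

The pressure-gradient force points toward the southeast (bearing 135°).
Geostrophic balance: in the Northern Hemisphere the Coriolis force deflects motion to the right, so the geostrophic wind blows 90° to the right of the pressure-gradient force (low pressure on the left).
Rotating 135° by 90° clockwise gives 225° — the wind blows toward the southwest.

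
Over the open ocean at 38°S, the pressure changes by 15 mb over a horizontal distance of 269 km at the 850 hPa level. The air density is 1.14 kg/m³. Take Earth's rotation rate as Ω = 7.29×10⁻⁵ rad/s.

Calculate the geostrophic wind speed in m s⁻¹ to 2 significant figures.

Coriolis parameter at 38°S:
f = 2Ω sin φ = 2 × 7.29×10⁻⁵ × sin 38° = 8.98×10⁻⁵ s⁻¹
Pressure gradient: |∂P/∂n| = 1500 Pa / 269000 m = 5.58×10⁻³ Pa/m
Geostrophic balance (pressure-gradient force = Coriolis force):
V_g = (1/(fρ)) |∂P/∂n| = 5.58×10⁻³ / (8.98×10⁻⁵ × 1.14) = 54.5 m/s

54 m s⁻¹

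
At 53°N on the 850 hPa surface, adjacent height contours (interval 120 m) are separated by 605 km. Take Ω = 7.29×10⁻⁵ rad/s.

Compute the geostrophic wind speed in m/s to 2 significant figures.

17 m/s

Coriolis parameter at 53°N:
f = 2Ω sin φ = 2 × 7.29×10⁻⁵ × sin 53° = 1.16×10⁻⁴ s⁻¹
Height gradient: |∂Z/∂n| = 120 m / 605000 m = 1.98×10⁻⁴
On a pressure surface, geostrophic balance gives V_g = (g/f)|∂Z/∂n|:
V_g = 9.81 × 1.98×10⁻⁴ / 1.16×10⁻⁴ = 16.7 m/s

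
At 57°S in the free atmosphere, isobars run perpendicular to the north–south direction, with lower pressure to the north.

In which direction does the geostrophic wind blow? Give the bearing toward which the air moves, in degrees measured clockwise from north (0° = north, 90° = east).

The pressure-gradient force points toward the north (bearing 000°).
Geostrophic balance: in the Southern Hemisphere the Coriolis force deflects motion to the left, so the geostrophic wind blows 90° to the left of the pressure-gradient force (low pressure on the right).
Rotating 000° by 90° counterclockwise gives 270° — the wind blows toward the west.

270°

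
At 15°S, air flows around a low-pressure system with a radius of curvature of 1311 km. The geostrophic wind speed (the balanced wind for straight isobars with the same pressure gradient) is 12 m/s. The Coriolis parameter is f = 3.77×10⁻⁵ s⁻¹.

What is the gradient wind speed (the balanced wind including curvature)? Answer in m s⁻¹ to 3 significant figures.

Around a low, centrifugal force acts outward with Coriolis, so pressure-gradient force balances both:
(1/ρ)|∂P/∂n| = fV + V²/R  →  V² + fR·V − fR·V_g = 0
With fR = 3.77×10⁻⁵ × 1311×10³ m = 49.4 m/s:
V = [−fR + √((fR)² + 4 fR V_g)]/2 = [−49.4 + √(49.4² + 4×49.4×12)]/2 = 9.98 m/s
Subgeostrophic (V < V_g = 12 m/s), as expected around a low.

9.98 m s⁻¹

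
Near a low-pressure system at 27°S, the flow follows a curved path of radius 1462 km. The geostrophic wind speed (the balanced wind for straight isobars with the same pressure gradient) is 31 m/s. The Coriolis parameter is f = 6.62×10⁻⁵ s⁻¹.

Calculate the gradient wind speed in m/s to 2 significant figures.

25 m/s

Around a low, centrifugal force acts outward with Coriolis, so pressure-gradient force balances both:
(1/ρ)|∂P/∂n| = fV + V²/R  →  V² + fR·V − fR·V_g = 0
With fR = 6.62×10⁻⁵ × 1462×10³ m = 96.8 m/s:
V = [−fR + √((fR)² + 4 fR V_g)]/2 = [−96.8 + √(96.8² + 4×96.8×31)]/2 = 24.7 m/s
Subgeostrophic (V < V_g = 31 m/s), as expected around a low.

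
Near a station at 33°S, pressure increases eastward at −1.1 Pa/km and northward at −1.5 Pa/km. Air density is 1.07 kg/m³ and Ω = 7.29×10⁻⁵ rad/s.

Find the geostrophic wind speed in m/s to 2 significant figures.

Coriolis parameter at 33°S:
f = 2Ω sin φ = 2 × 7.29×10⁻⁵ × sin 33° = 7.94×10⁻⁵ s⁻¹
In the Southern Hemisphere f is negative: f = −7.94×10⁻⁵ s⁻¹.
Component geostrophic relations (x east, y north):
u_g = −(1/(fρ)) ∂P/∂y,  v_g = (1/(fρ)) ∂P/∂x
u_g = −(−1.5×10⁻³)/(−7.94×10⁻⁵ × 1.07) = −17.7 m/s;  v_g = (−1.1×10⁻³)/(−7.94×10⁻⁵ × 1.07) = 12.9 m/s
|V_g| = √(u_g² + v_g²) = 21.9 m/s

22 m/s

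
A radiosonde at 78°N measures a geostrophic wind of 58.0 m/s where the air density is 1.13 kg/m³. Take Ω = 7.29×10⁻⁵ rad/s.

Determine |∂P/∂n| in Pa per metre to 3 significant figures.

9.35×10⁻³ Pa/m

Coriolis parameter at 78°N:
f = 2Ω sin φ = 2 × 7.29×10⁻⁵ × sin 78° = 1.43×10⁻⁴ s⁻¹
Geostrophic balance rearranged: |∂P/∂n| = f ρ V_g
|∂P/∂n| = 1.43×10⁻⁴ × 1.13 × 58.0 = 9.35×10⁻³ Pa/m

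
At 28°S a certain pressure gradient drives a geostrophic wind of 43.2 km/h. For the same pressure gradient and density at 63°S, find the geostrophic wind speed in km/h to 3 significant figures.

With the same pressure gradient and density, V_g ∝ 1/f ∝ 1/sin φ.
V₂ = V₁ · sin φ₁ / sin φ₂ = 43.2 × sin 28° / sin 63°
V₂ = 43.2 × 0.4695/0.8910 = 22.8 km/h

22.8 km/h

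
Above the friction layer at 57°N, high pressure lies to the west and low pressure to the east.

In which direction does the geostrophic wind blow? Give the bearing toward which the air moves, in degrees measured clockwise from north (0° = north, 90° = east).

180°

The pressure-gradient force points toward the east (bearing 090°).
Geostrophic balance: in the Northern Hemisphere the Coriolis force deflects motion to the right, so the geostrophic wind blows 90° to the right of the pressure-gradient force (low pressure on the left).
Rotating 090° by 90° clockwise gives 180° — the wind blows toward the south.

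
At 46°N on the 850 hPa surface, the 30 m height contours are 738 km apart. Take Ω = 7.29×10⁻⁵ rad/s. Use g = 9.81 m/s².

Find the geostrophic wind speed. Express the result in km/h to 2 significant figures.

14 km/h

Coriolis parameter at 46°N:
f = 2Ω sin φ = 2 × 7.29×10⁻⁵ × sin 46° = 1.05×10⁻⁴ s⁻¹
Height gradient: |∂Z/∂n| = 30 m / 738000 m = 4.07×10⁻⁵
On a pressure surface, geostrophic balance gives V_g = (g/f)|∂Z/∂n|:
V_g = 9.81 × 4.07×10⁻⁵ / 1.05×10⁻⁴ = 3.80 m/s
Converting: 3.80 m/s × 3.6 = 14 km/h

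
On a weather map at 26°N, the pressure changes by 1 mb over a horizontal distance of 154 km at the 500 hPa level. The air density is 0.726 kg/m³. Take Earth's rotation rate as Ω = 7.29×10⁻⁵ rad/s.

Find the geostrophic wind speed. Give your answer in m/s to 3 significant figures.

Coriolis parameter at 26°N:
f = 2Ω sin φ = 2 × 7.29×10⁻⁵ × sin 26° = 6.39×10⁻⁵ s⁻¹
Pressure gradient: |∂P/∂n| = 100 Pa / 154000 m = 6.49×10⁻⁴ Pa/m
Geostrophic balance (pressure-gradient force = Coriolis force):
V_g = (1/(fρ)) |∂P/∂n| = 6.49×10⁻⁴ / (6.39×10⁻⁵ × 0.726) = 14.0 m/s

14.0 m/s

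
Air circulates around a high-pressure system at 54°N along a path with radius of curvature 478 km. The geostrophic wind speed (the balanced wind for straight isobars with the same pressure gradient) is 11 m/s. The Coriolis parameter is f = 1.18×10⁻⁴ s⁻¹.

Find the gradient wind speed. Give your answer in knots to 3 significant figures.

Around a high, pressure-gradient force acts outward with centrifugal, so Coriolis balances both:
fV = (1/ρ)|∂P/∂n| + V²/R  →  V² − fR·V + fR·V_g = 0
With fR = 1.18×10⁻⁴ × 478×10³ m = 56.4 m/s:
V = [fR − √((fR)² − 4 fR V_g)]/2 = [56.4 − √(56.4² − 4×56.4×11)]/2 = 15 m/s
Supergeostrophic (V > V_g = 11 m/s), as expected around a high.
Converting: 15 m/s × 1.944 = 29.1 knots

29.1 knots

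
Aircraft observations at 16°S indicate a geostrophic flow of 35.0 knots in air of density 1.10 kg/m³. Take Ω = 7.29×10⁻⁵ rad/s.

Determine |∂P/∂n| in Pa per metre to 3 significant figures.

Coriolis parameter at 16°S:
f = 2Ω sin φ = 2 × 7.29×10⁻⁵ × sin 16° = 4.02×10⁻⁵ s⁻¹
Wind speed in SI: 35.0 knots = 18.0 m/s
Geostrophic balance rearranged: |∂P/∂n| = f ρ V_g
|∂P/∂n| = 4.02×10⁻⁵ × 1.10 × 18.0 = 7.96×10⁻⁴ Pa/m

7.96×10⁻⁴ Pa/m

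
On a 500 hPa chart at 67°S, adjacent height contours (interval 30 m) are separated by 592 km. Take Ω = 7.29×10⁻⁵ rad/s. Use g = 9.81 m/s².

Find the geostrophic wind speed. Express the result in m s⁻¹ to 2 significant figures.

Coriolis parameter at 67°S:
f = 2Ω sin φ = 2 × 7.29×10⁻⁵ × sin 67° = 1.34×10⁻⁴ s⁻¹
Height gradient: |∂Z/∂n| = 30 m / 592000 m = 5.07×10⁻⁵
On a pressure surface, geostrophic balance gives V_g = (g/f)|∂Z/∂n|:
V_g = 9.81 × 5.07×10⁻⁵ / 1.34×10⁻⁴ = 3.70 m/s

3.7 m s⁻¹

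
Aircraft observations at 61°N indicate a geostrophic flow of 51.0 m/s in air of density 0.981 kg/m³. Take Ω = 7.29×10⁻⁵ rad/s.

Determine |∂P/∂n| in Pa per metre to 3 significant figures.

6.38×10⁻³ Pa/m

Coriolis parameter at 61°N:
f = 2Ω sin φ = 2 × 7.29×10⁻⁵ × sin 61° = 1.28×10⁻⁴ s⁻¹
Geostrophic balance rearranged: |∂P/∂n| = f ρ V_g
|∂P/∂n| = 1.28×10⁻⁴ × 0.981 × 51.0 = 6.38×10⁻³ Pa/m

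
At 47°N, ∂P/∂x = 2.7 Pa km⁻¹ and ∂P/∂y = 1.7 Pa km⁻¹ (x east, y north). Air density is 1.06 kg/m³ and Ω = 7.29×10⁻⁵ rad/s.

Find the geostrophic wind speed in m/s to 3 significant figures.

Coriolis parameter at 47°N:
f = 2Ω sin φ = 2 × 7.29×10⁻⁵ × sin 47° = 1.07×10⁻⁴ s⁻¹
Component geostrophic relations (x east, y north):
u_g = −(1/(fρ)) ∂P/∂y,  v_g = (1/(fρ)) ∂P/∂x
u_g = −(1.7×10⁻³)/(1.07×10⁻⁴ × 1.06) = −15.0 m/s;  v_g = (2.7×10⁻³)/(1.07×10⁻⁴ × 1.06) = 23.9 m/s
|V_g| = √(u_g² + v_g²) = 28.2 m/s

28.2 m/s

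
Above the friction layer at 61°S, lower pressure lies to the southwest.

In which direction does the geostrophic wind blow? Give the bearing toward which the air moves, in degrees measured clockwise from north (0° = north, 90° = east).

135°

The pressure-gradient force points toward the southwest (bearing 225°).
Geostrophic balance: in the Southern Hemisphere the Coriolis force deflects motion to the left, so the geostrophic wind blows 90° to the left of the pressure-gradient force (low pressure on the right).
Rotating 225° by 90° counterclockwise gives 135° — the wind blows toward the southeast.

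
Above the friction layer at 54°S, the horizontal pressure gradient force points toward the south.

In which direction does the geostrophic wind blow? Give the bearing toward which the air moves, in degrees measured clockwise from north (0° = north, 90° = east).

The pressure-gradient force points toward the south (bearing 180°).
Geostrophic balance: in the Southern Hemisphere the Coriolis force deflects motion to the left, so the geostrophic wind blows 90° to the left of the pressure-gradient force (low pressure on the right).
Rotating 180° by 90° counterclockwise gives 090° — the wind blows toward the east.

090°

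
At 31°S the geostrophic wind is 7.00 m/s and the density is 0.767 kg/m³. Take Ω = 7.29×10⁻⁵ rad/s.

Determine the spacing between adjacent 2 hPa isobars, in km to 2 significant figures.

500 km

Coriolis parameter at 31°S:
f = 2Ω sin φ = 2 × 7.29×10⁻⁵ × sin 31° = 7.51×10⁻⁵ s⁻¹
Geostrophic balance rearranged: |∂P/∂n| = f ρ V_g
|∂P/∂n| = 7.51×10⁻⁵ × 0.767 × 7.00 = 4.03×10⁻⁴ Pa/m
Isobar spacing: Δn = ΔP/|∂P/∂n| = 200 Pa / 4.03×10⁻⁴ Pa/m = 496066 m ≈ 500 km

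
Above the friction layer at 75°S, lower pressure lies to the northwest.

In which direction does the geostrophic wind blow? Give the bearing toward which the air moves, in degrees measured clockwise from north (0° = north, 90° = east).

225°

The pressure-gradient force points toward the northwest (bearing 315°).
Geostrophic balance: in the Southern Hemisphere the Coriolis force deflects motion to the left, so the geostrophic wind blows 90° to the left of the pressure-gradient force (low pressure on the right).
Rotating 315° by 90° counterclockwise gives 225° — the wind blows toward the southwest.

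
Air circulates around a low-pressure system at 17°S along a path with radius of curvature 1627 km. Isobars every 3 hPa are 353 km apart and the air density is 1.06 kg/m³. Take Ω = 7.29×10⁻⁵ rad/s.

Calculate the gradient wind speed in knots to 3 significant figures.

29.9 knots

Coriolis parameter at 17°S:
f = 2Ω sin φ = 2 × 7.29×10⁻⁵ × sin 17° = 4.26×10⁻⁵ s⁻¹
Pressure gradient: |∂P/∂n| = 300 Pa / 353000 m = 8.50×10⁻⁴ Pa/m
Geostrophic speed: V_g = |∂P/∂n|/(fρ) = 8.50×10⁻⁴/(4.26×10⁻⁵ × 1.06) = 18.8 m/s
Around a low, centrifugal force acts outward with Coriolis, so pressure-gradient force balances both:
(1/ρ)|∂P/∂n| = fV + V²/R  →  V² + fR·V − fR·V_g = 0
With fR = 4.26×10⁻⁵ × 1627×10³ m = 69.4 m/s:
V = [−fR + √((fR)² + 4 fR V_g)]/2 = [−69.4 + √(69.4² + 4×69.4×18.8)]/2 = 15.4 m/s
Subgeostrophic (V < V_g = 18.8 m/s), as expected around a low.
Converting: 15.4 m/s × 1.944 = 29.9 knots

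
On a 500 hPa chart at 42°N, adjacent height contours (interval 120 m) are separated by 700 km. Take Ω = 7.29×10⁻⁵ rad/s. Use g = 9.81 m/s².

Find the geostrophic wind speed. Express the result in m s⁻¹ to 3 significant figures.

17.2 m s⁻¹

Coriolis parameter at 42°N:
f = 2Ω sin φ = 2 × 7.29×10⁻⁵ × sin 42° = 9.76×10⁻⁵ s⁻¹
Height gradient: |∂Z/∂n| = 120 m / 700000 m = 1.71×10⁻⁴
On a pressure surface, geostrophic balance gives V_g = (g/f)|∂Z/∂n|:
V_g = 9.81 × 1.71×10⁻⁴ / 9.76×10⁻⁵ = 17.2 m/s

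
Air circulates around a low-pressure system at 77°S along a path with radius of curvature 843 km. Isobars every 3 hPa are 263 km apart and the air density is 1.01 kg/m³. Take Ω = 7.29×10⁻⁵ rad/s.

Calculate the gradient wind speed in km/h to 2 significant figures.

27 km/h

Coriolis parameter at 77°S:
f = 2Ω sin φ = 2 × 7.29×10⁻⁵ × sin 77° = 1.42×10⁻⁴ s⁻¹
Pressure gradient: |∂P/∂n| = 300 Pa / 263000 m = 1.14×10⁻³ Pa/m
Geostrophic speed: V_g = |∂P/∂n|/(fρ) = 1.14×10⁻³/(1.42×10⁻⁴ × 1.01) = 7.95 m/s
Around a low, centrifugal force acts outward with Coriolis, so pressure-gradient force balances both:
(1/ρ)|∂P/∂n| = fV + V²/R  →  V² + fR·V − fR·V_g = 0
With fR = 1.42×10⁻⁴ × 843×10³ m = 120 m/s:
V = [−fR + √((fR)² + 4 fR V_g)]/2 = [−120 + √(120² + 4×120×7.95)]/2 = 7.48 m/s
Subgeostrophic (V < V_g = 7.95 m/s), as expected around a low.
Converting: 7.48 m/s × 3.6 = 27 km/h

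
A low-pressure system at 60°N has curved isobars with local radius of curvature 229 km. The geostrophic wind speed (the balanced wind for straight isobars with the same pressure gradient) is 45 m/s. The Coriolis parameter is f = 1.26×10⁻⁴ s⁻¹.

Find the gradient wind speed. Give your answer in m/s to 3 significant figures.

Around a low, centrifugal force acts outward with Coriolis, so pressure-gradient force balances both:
(1/ρ)|∂P/∂n| = fV + V²/R  →  V² + fR·V − fR·V_g = 0
With fR = 1.26×10⁻⁴ × 229×10³ m = 28.9 m/s:
V = [−fR + √((fR)² + 4 fR V_g)]/2 = [−28.9 + √(28.9² + 4×28.9×45)]/2 = 24.4 m/s
Subgeostrophic (V < V_g = 45 m/s), as expected around a low.

24.4 m/s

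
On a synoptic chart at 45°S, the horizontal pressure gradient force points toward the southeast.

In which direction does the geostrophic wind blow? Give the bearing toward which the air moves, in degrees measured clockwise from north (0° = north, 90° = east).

045°

The pressure-gradient force points toward the southeast (bearing 135°).
Geostrophic balance: in the Southern Hemisphere the Coriolis force deflects motion to the left, so the geostrophic wind blows 90° to the left of the pressure-gradient force (low pressure on the right).
Rotating 135° by 90° counterclockwise gives 045° — the wind blows toward the northeast.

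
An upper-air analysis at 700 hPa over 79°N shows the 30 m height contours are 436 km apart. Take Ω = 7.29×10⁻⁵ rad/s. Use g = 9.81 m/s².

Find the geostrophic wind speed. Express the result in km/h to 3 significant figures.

Coriolis parameter at 79°N:
f = 2Ω sin φ = 2 × 7.29×10⁻⁵ × sin 79° = 1.43×10⁻⁴ s⁻¹
Height gradient: |∂Z/∂n| = 30 m / 436000 m = 6.88×10⁻⁵
On a pressure surface, geostrophic balance gives V_g = (g/f)|∂Z/∂n|:
V_g = 9.81 × 6.88×10⁻⁵ / 1.43×10⁻⁴ = 4.72 m/s
Converting: 4.72 m/s × 3.6 = 17.0 km/h

17.0 km/h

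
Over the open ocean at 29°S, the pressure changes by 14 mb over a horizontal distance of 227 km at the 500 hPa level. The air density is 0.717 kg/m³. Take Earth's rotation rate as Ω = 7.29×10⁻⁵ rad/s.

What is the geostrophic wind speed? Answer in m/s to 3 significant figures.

Coriolis parameter at 29°S:
f = 2Ω sin φ = 2 × 7.29×10⁻⁵ × sin 29° = 7.07×10⁻⁵ s⁻¹
Pressure gradient: |∂P/∂n| = 1400 Pa / 227000 m = 6.17×10⁻³ Pa/m
Geostrophic balance (pressure-gradient force = Coriolis force):
V_g = (1/(fρ)) |∂P/∂n| = 6.17×10⁻³ / (7.07×10⁻⁵ × 0.717) = 122 m/s

122 m/s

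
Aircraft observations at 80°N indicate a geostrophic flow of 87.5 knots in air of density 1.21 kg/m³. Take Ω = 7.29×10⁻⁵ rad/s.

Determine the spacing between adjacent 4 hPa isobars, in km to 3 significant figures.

51.1 km

Coriolis parameter at 80°N:
f = 2Ω sin φ = 2 × 7.29×10⁻⁵ × sin 80° = 1.44×10⁻⁴ s⁻¹
Wind speed in SI: 87.5 knots = 45.0 m/s
Geostrophic balance rearranged: |∂P/∂n| = f ρ V_g
|∂P/∂n| = 1.44×10⁻⁴ × 1.21 × 45.0 = 7.82×10⁻³ Pa/m
Isobar spacing: Δn = ΔP/|∂P/∂n| = 400 Pa / 7.82×10⁻³ Pa/m = 51147 m ≈ 51.1 km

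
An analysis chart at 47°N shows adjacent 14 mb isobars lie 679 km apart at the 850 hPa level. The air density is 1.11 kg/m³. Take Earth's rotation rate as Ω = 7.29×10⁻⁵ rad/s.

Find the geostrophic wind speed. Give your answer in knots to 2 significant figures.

34 knots

Coriolis parameter at 47°N:
f = 2Ω sin φ = 2 × 7.29×10⁻⁵ × sin 47° = 1.07×10⁻⁴ s⁻¹
Pressure gradient: |∂P/∂n| = 1400 Pa / 679000 m = 2.06×10⁻³ Pa/m
Geostrophic balance (pressure-gradient force = Coriolis force):
V_g = (1/(fρ)) |∂P/∂n| = 2.06×10⁻³ / (1.07×10⁻⁴ × 1.11) = 17.4 m/s
Converting: 17.4 m/s × 1.944 = 34 knots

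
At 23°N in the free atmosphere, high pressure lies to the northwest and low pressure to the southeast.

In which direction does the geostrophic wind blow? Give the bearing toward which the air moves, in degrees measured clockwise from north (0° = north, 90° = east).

The pressure-gradient force points toward the southeast (bearing 135°).
Geostrophic balance: in the Northern Hemisphere the Coriolis force deflects motion to the right, so the geostrophic wind blows 90° to the right of the pressure-gradient force (low pressure on the left).
Rotating 135° by 90° clockwise gives 225° — the wind blows toward the southwest.

225°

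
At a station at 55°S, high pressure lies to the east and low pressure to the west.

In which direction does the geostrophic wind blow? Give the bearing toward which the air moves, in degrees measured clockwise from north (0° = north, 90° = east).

180°

The pressure-gradient force points toward the west (bearing 270°).
Geostrophic balance: in the Southern Hemisphere the Coriolis force deflects motion to the left, so the geostrophic wind blows 90° to the left of the pressure-gradient force (low pressure on the right).
Rotating 270° by 90° counterclockwise gives 180° — the wind blows toward the south.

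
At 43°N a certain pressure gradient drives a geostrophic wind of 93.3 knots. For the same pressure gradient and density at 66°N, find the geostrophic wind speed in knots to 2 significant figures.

With the same pressure gradient and density, V_g ∝ 1/f ∝ 1/sin φ.
V₂ = V₁ · sin φ₁ / sin φ₂ = 93.3 × sin 43° / sin 66°
V₂ = 93.3 × 0.6820/0.9135 = 70 knots

70 knots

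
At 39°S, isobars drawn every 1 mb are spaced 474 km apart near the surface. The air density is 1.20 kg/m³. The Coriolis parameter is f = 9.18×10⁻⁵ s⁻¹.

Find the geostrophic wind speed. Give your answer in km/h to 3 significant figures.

Pressure gradient: |∂P/∂n| = 100 Pa / 474000 m = 2.11×10⁻⁴ Pa/m
Geostrophic balance (pressure-gradient force = Coriolis force):
V_g = (1/(fρ)) |∂P/∂n| = 2.11×10⁻⁴ / (9.18×10⁻⁵ × 1.20) = 1.92 m/s
Converting: 1.92 m/s × 3.6 = 6.89 km/h

6.89 km/h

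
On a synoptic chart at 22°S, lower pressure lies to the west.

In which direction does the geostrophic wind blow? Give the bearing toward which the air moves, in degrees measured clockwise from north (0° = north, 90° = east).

180°

The pressure-gradient force points toward the west (bearing 270°).
Geostrophic balance: in the Southern Hemisphere the Coriolis force deflects motion to the left, so the geostrophic wind blows 90° to the left of the pressure-gradient force (low pressure on the right).
Rotating 270° by 90° counterclockwise gives 180° — the wind blows toward the south.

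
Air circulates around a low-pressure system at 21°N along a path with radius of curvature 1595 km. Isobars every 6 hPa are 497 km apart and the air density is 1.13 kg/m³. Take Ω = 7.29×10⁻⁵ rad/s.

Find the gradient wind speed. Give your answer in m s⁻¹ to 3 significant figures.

17.0 m s⁻¹

Coriolis parameter at 21°N:
f = 2Ω sin φ = 2 × 7.29×10⁻⁵ × sin 21° = 5.23×10⁻⁵ s⁻¹
Pressure gradient: |∂P/∂n| = 600 Pa / 497000 m = 1.21×10⁻³ Pa/m
Geostrophic speed: V_g = |∂P/∂n|/(fρ) = 1.21×10⁻³/(5.23×10⁻⁵ × 1.13) = 20.4 m/s
Around a low, centrifugal force acts outward with Coriolis, so pressure-gradient force balances both:
(1/ρ)|∂P/∂n| = fV + V²/R  →  V² + fR·V − fR·V_g = 0
With fR = 5.23×10⁻⁵ × 1595×10³ m = 83.3 m/s:
V = [−fR + √((fR)² + 4 fR V_g)]/2 = [−83.3 + √(83.3² + 4×83.3×20.4)]/2 = 17 m/s
Subgeostrophic (V < V_g = 20.4 m/s), as expected around a low.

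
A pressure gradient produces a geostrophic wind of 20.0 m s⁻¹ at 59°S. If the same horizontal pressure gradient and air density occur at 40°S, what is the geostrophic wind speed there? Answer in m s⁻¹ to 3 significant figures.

26.7 m s⁻¹

With the same pressure gradient and density, V_g ∝ 1/f ∝ 1/sin φ.
V₂ = V₁ · sin φ₁ / sin φ₂ = 20.0 × sin 59° / sin 40°
V₂ = 20.0 × 0.8572/0.6428 = 26.7 m s⁻¹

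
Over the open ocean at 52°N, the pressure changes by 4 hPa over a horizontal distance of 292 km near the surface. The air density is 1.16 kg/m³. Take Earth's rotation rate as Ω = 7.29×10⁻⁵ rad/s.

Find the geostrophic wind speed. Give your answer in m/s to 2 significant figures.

Coriolis parameter at 52°N:
f = 2Ω sin φ = 2 × 7.29×10⁻⁵ × sin 52° = 1.15×10⁻⁴ s⁻¹
Pressure gradient: |∂P/∂n| = 400 Pa / 292000 m = 1.37×10⁻³ Pa/m
Geostrophic balance (pressure-gradient force = Coriolis force):
V_g = (1/(fρ)) |∂P/∂n| = 1.37×10⁻³ / (1.15×10⁻⁴ × 1.16) = 10.3 m/s

10 m/s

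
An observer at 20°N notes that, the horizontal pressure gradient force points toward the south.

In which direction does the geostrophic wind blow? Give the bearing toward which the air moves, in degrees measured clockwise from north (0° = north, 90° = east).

270°

The pressure-gradient force points toward the south (bearing 180°).
Geostrophic balance: in the Northern Hemisphere the Coriolis force deflects motion to the right, so the geostrophic wind blows 90° to the right of the pressure-gradient force (low pressure on the left).
Rotating 180° by 90° clockwise gives 270° — the wind blows toward the west.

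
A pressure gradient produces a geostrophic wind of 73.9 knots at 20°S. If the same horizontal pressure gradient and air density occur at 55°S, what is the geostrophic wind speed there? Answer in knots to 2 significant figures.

With the same pressure gradient and density, V_g ∝ 1/f ∝ 1/sin φ.
V₂ = V₁ · sin φ₁ / sin φ₂ = 73.9 × sin 20° / sin 55°
V₂ = 73.9 × 0.3420/0.8192 = 31 knots

31 knots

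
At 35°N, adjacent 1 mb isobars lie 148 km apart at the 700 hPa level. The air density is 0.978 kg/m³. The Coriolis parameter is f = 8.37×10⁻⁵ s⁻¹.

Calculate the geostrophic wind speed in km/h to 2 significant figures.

30 km/h

Pressure gradient: |∂P/∂n| = 100 Pa / 148000 m = 6.76×10⁻⁴ Pa/m
Geostrophic balance (pressure-gradient force = Coriolis force):
V_g = (1/(fρ)) |∂P/∂n| = 6.76×10⁻⁴ / (8.37×10⁻⁵ × 0.978) = 8.25 m/s
Converting: 8.25 m/s × 3.6 = 30 km/h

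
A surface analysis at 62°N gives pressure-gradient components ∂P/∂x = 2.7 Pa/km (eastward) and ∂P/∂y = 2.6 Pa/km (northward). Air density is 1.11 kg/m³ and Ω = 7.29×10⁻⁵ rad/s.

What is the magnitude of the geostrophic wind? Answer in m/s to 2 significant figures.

26 m/s

Coriolis parameter at 62°N:
f = 2Ω sin φ = 2 × 7.29×10⁻⁵ × sin 62° = 1.29×10⁻⁴ s⁻¹
Component geostrophic relations (x east, y north):
u_g = −(1/(fρ)) ∂P/∂y,  v_g = (1/(fρ)) ∂P/∂x
u_g = −(2.6×10⁻³)/(1.29×10⁻⁴ × 1.11) = −18.2 m/s;  v_g = (2.7×10⁻³)/(1.29×10⁻⁴ × 1.11) = 18.9 m/s
|V_g| = √(u_g² + v_g²) = 26.2 m/s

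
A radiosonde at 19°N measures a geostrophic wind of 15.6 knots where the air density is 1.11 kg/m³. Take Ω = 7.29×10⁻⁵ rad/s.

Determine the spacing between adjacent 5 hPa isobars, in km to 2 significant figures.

1200 km

Coriolis parameter at 19°N:
f = 2Ω sin φ = 2 × 7.29×10⁻⁵ × sin 19° = 4.75×10⁻⁵ s⁻¹
Wind speed in SI: 15.6 knots = 8.03 m/s
Geostrophic balance rearranged: |∂P/∂n| = f ρ V_g
|∂P/∂n| = 4.75×10⁻⁵ × 1.11 × 8.03 = 4.23×10⁻⁴ Pa/m
Isobar spacing: Δn = ΔP/|∂P/∂n| = 500 Pa / 4.23×10⁻⁴ Pa/m = 1182456 m ≈ 1200 km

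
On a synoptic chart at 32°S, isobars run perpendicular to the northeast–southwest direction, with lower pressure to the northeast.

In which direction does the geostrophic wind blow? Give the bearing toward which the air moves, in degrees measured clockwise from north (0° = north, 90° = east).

315°

The pressure-gradient force points toward the northeast (bearing 045°).
Geostrophic balance: in the Southern Hemisphere the Coriolis force deflects motion to the left, so the geostrophic wind blows 90° to the left of the pressure-gradient force (low pressure on the right).
Rotating 045° by 90° counterclockwise gives 315° — the wind blows toward the northwest.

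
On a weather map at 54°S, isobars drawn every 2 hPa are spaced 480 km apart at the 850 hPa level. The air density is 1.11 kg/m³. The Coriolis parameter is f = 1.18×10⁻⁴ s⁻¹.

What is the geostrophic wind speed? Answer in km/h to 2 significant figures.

11 km/h

Pressure gradient: |∂P/∂n| = 200 Pa / 480000 m = 4.17×10⁻⁴ Pa/m
Geostrophic balance (pressure-gradient force = Coriolis force):
V_g = (1/(fρ)) |∂P/∂n| = 4.17×10⁻⁴ / (1.18×10⁻⁴ × 1.11) = 3.18 m/s
Converting: 3.18 m/s × 3.6 = 11 km/h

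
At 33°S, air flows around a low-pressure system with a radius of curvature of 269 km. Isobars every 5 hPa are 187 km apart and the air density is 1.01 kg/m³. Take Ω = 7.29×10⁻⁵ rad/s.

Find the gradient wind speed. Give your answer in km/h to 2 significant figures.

65 km/h

Coriolis parameter at 33°S:
f = 2Ω sin φ = 2 × 7.29×10⁻⁵ × sin 33° = 7.94×10⁻⁵ s⁻¹
Pressure gradient: |∂P/∂n| = 500 Pa / 187000 m = 2.67×10⁻³ Pa/m
Geostrophic speed: V_g = |∂P/∂n|/(fρ) = 2.67×10⁻³/(7.94×10⁻⁵ × 1.01) = 33.3 m/s
Around a low, centrifugal force acts outward with Coriolis, so pressure-gradient force balances both:
(1/ρ)|∂P/∂n| = fV + V²/R  →  V² + fR·V − fR·V_g = 0
With fR = 7.94×10⁻⁵ × 269×10³ m = 21.4 m/s:
V = [−fR + √((fR)² + 4 fR V_g)]/2 = [−21.4 + √(21.4² + 4×21.4×33.3)]/2 = 18.1 m/s
Subgeostrophic (V < V_g = 33.3 m/s), as expected around a low.
Converting: 18.1 m/s × 3.6 = 65 km/h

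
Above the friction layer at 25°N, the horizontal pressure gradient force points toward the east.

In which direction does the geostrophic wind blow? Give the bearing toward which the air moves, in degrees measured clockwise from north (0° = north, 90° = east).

180°

The pressure-gradient force points toward the east (bearing 090°).
Geostrophic balance: in the Northern Hemisphere the Coriolis force deflects motion to the right, so the geostrophic wind blows 90° to the right of the pressure-gradient force (low pressure on the left).
Rotating 090° by 90° clockwise gives 180° — the wind blows toward the south.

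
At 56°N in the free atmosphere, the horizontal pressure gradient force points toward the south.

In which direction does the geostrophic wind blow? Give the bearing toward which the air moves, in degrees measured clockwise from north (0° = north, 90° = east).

270°

The pressure-gradient force points toward the south (bearing 180°).
Geostrophic balance: in the Northern Hemisphere the Coriolis force deflects motion to the right, so the geostrophic wind blows 90° to the right of the pressure-gradient force (low pressure on the left).
Rotating 180° by 90° clockwise gives 270° — the wind blows toward the west.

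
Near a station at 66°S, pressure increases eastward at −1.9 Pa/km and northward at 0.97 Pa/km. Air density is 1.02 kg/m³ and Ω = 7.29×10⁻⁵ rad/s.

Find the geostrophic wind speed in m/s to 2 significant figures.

16 m/s

Coriolis parameter at 66°S:
f = 2Ω sin φ = 2 × 7.29×10⁻⁵ × sin 66° = 1.33×10⁻⁴ s⁻¹
In the Southern Hemisphere f is negative: f = −1.33×10⁻⁴ s⁻¹.
Component geostrophic relations (x east, y north):
u_g = −(1/(fρ)) ∂P/∂y,  v_g = (1/(fρ)) ∂P/∂x
u_g = −(0.97×10⁻³)/(−1.33×10⁻⁴ × 1.02) = 7.14 m/s;  v_g = (−1.9×10⁻³)/(−1.33×10⁻⁴ × 1.02) = 14.0 m/s
|V_g| = √(u_g² + v_g²) = 15.7 m/s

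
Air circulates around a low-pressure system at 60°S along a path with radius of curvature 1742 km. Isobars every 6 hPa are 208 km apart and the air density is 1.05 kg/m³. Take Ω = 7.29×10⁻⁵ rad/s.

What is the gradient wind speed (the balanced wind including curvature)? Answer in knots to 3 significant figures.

Coriolis parameter at 60°S:
f = 2Ω sin φ = 2 × 7.29×10⁻⁵ × sin 60° = 1.26×10⁻⁴ s⁻¹
Pressure gradient: |∂P/∂n| = 600 Pa / 208000 m = 2.88×10⁻³ Pa/m
Geostrophic speed: V_g = |∂P/∂n|/(fρ) = 2.88×10⁻³/(1.26×10⁻⁴ × 1.05) = 21.8 m/s
Around a low, centrifugal force acts outward with Coriolis, so pressure-gradient force balances both:
(1/ρ)|∂P/∂n| = fV + V²/R  →  V² + fR·V − fR·V_g = 0
With fR = 1.26×10⁻⁴ × 1742×10³ m = 220 m/s:
V = [−fR + √((fR)² + 4 fR V_g)]/2 = [−220 + √(220² + 4×220×21.8)]/2 = 19.9 m/s
Subgeostrophic (V < V_g = 21.8 m/s), as expected around a low.
Converting: 19.9 m/s × 1.944 = 38.8 knots

38.8 knots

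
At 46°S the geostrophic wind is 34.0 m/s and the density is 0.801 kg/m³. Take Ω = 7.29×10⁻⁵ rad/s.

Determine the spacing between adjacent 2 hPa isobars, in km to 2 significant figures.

70 km

Coriolis parameter at 46°S:
f = 2Ω sin φ = 2 × 7.29×10⁻⁵ × sin 46° = 1.05×10⁻⁴ s⁻¹
Geostrophic balance rearranged: |∂P/∂n| = f ρ V_g
|∂P/∂n| = 1.05×10⁻⁴ × 0.801 × 34.0 = 2.86×10⁻³ Pa/m
Isobar spacing: Δn = ΔP/|∂P/∂n| = 200 Pa / 2.86×10⁻³ Pa/m = 70021 m ≈ 70 km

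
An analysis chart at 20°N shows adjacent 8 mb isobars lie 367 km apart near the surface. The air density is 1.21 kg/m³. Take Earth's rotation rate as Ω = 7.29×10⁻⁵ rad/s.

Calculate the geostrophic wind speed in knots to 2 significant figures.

70 knots

Coriolis parameter at 20°N:
f = 2Ω sin φ = 2 × 7.29×10⁻⁵ × sin 20° = 4.99×10⁻⁵ s⁻¹
Pressure gradient: |∂P/∂n| = 800 Pa / 367000 m = 2.18×10⁻³ Pa/m
Geostrophic balance (pressure-gradient force = Coriolis force):
V_g = (1/(fρ)) |∂P/∂n| = 2.18×10⁻³ / (4.99×10⁻⁵ × 1.21) = 36.1 m/s
Converting: 36.1 m/s × 1.944 = 70 knots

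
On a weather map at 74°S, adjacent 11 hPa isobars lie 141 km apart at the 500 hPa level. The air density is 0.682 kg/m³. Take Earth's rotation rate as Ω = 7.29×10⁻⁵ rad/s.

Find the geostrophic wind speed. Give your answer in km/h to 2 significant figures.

290 km/h

Coriolis parameter at 74°S:
f = 2Ω sin φ = 2 × 7.29×10⁻⁵ × sin 74° = 1.40×10⁻⁴ s⁻¹
Pressure gradient: |∂P/∂n| = 1100 Pa / 141000 m = 7.80×10⁻³ Pa/m
Geostrophic balance (pressure-gradient force = Coriolis force):
V_g = (1/(fρ)) |∂P/∂n| = 7.80×10⁻³ / (1.40×10⁻⁴ × 0.682) = 81.6 m/s
Converting: 81.6 m/s × 3.6 = 290 km/h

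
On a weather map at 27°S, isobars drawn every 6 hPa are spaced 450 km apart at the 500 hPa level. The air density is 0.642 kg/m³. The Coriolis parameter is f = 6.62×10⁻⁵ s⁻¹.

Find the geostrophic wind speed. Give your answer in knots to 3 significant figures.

61.0 knots

Pressure gradient: |∂P/∂n| = 600 Pa / 450000 m = 1.33×10⁻³ Pa/m
Geostrophic balance (pressure-gradient force = Coriolis force):
V_g = (1/(fρ)) |∂P/∂n| = 1.33×10⁻³ / (6.62×10⁻⁵ × 0.642) = 31.4 m/s
Converting: 31.4 m/s × 1.944 = 61.0 knots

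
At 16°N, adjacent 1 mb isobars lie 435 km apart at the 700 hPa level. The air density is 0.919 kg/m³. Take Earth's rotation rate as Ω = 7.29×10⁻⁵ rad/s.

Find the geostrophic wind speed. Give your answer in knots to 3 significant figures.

12.1 knots

Coriolis parameter at 16°N:
f = 2Ω sin φ = 2 × 7.29×10⁻⁵ × sin 16° = 4.02×10⁻⁵ s⁻¹
Pressure gradient: |∂P/∂n| = 100 Pa / 435000 m = 2.30×10⁻⁴ Pa/m
Geostrophic balance (pressure-gradient force = Coriolis force):
V_g = (1/(fρ)) |∂P/∂n| = 2.30×10⁻⁴ / (4.02×10⁻⁵ × 0.919) = 6.22 m/s
Converting: 6.22 m/s × 1.944 = 12.1 knots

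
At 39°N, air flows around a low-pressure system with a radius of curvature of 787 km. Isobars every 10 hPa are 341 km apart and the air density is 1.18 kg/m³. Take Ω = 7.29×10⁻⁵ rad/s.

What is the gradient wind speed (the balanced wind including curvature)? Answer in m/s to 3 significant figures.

21.0 m/s

Coriolis parameter at 39°N:
f = 2Ω sin φ = 2 × 7.29×10⁻⁵ × sin 39° = 9.18×10⁻⁵ s⁻¹
Pressure gradient: |∂P/∂n| = 1000 Pa / 341000 m = 2.93×10⁻³ Pa/m
Geostrophic speed: V_g = |∂P/∂n|/(fρ) = 2.93×10⁻³/(9.18×10⁻⁵ × 1.18) = 27.1 m/s
Around a low, centrifugal force acts outward with Coriolis, so pressure-gradient force balances both:
(1/ρ)|∂P/∂n| = fV + V²/R  →  V² + fR·V − fR·V_g = 0
With fR = 9.18×10⁻⁵ × 787×10³ m = 72.2 m/s:
V = [−fR + √((fR)² + 4 fR V_g)]/2 = [−72.2 + √(72.2² + 4×72.2×27.1)]/2 = 21 m/s
Subgeostrophic (V < V_g = 27.1 m/s), as expected around a low.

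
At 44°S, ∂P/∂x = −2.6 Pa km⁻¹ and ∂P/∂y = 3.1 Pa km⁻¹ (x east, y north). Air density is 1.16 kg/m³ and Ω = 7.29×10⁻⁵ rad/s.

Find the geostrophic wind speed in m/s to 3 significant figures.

34.4 m/s

Coriolis parameter at 44°S:
f = 2Ω sin φ = 2 × 7.29×10⁻⁵ × sin 44° = 1.01×10⁻⁴ s⁻¹
In the Southern Hemisphere f is negative: f = −1.01×10⁻⁴ s⁻¹.
Component geostrophic relations (x east, y north):
u_g = −(1/(fρ)) ∂P/∂y,  v_g = (1/(fρ)) ∂P/∂x
u_g = −(3.1×10⁻³)/(−1.01×10⁻⁴ × 1.16) = 26.4 m/s;  v_g = (−2.6×10⁻³)/(−1.01×10⁻⁴ × 1.16) = 22.1 m/s
|V_g| = √(u_g² + v_g²) = 34.4 m/s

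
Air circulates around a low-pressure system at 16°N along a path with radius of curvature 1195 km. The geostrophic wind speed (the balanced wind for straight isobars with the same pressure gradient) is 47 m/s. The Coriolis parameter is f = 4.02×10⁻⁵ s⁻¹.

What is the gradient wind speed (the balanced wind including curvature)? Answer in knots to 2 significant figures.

57 knots

Around a low, centrifugal force acts outward with Coriolis, so pressure-gradient force balances both:
(1/ρ)|∂P/∂n| = fV + V²/R  →  V² + fR·V − fR·V_g = 0
With fR = 4.02×10⁻⁵ × 1195×10³ m = 48.0 m/s:
V = [−fR + √((fR)² + 4 fR V_g)]/2 = [−48.0 + √(48.0² + 4×48.0×47)]/2 = 29.2 m/s
Subgeostrophic (V < V_g = 47 m/s), as expected around a low.
Converting: 29.2 m/s × 1.944 = 57 knots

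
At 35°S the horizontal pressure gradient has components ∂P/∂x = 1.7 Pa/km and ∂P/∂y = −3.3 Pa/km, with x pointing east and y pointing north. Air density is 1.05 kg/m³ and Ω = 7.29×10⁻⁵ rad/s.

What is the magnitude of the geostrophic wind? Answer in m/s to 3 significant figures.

Coriolis parameter at 35°S:
f = 2Ω sin φ = 2 × 7.29×10⁻⁵ × sin 35° = 8.36×10⁻⁵ s⁻¹
In the Southern Hemisphere f is negative: f = −8.36×10⁻⁵ s⁻¹.
Component geostrophic relations (x east, y north):
u_g = −(1/(fρ)) ∂P/∂y,  v_g = (1/(fρ)) ∂P/∂x
u_g = −(−3.3×10⁻³)/(−8.36×10⁻⁵ × 1.05) = −37.6 m/s;  v_g = (1.7×10⁻³)/(−8.36×10⁻⁵ × 1.05) = −19.4 m/s
|V_g| = √(u_g² + v_g²) = 42.3 m/s

42.3 m/s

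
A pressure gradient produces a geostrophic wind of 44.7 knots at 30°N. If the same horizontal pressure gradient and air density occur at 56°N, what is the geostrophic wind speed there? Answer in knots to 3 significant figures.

27.0 knots

With the same pressure gradient and density, V_g ∝ 1/f ∝ 1/sin φ.
V₂ = V₁ · sin φ₁ / sin φ₂ = 44.7 × sin 30° / sin 56°
V₂ = 44.7 × 0.5000/0.8290 = 27.0 knots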